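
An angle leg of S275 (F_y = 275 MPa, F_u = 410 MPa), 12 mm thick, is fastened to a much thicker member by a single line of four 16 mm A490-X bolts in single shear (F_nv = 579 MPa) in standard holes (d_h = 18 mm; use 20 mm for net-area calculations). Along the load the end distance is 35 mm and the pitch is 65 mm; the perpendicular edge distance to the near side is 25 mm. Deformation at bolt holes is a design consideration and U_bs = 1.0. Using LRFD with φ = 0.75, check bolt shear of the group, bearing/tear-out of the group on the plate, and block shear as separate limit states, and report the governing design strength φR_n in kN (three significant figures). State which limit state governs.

Bolt shear: A_b = π·16²/4 = 201.1 mm²; R_n = 579 × 201.1 × 4 × 1 / 1000 = 465.7 kN → 0.75 × 465.7 = 349 kN.
Bearing: edge l_c = 26, r_n = 153.5 kN; interior l_c = 47, r_n = 188.9 kN; R_n = 153.5 + 3·188.9 = 720.3 kN → 540 kN.
Block shear: A_gv = 2760, A_nv = 1920, A_nt = 180 mm²; R_n = min(0.6F_uA_nv, 0.6F_yA_gv) + U_bs·F_u·A_nt = 529.2 kN → 397 kN.
Bolt shear governs: 349 kN.

349 kN (bolt shear governs)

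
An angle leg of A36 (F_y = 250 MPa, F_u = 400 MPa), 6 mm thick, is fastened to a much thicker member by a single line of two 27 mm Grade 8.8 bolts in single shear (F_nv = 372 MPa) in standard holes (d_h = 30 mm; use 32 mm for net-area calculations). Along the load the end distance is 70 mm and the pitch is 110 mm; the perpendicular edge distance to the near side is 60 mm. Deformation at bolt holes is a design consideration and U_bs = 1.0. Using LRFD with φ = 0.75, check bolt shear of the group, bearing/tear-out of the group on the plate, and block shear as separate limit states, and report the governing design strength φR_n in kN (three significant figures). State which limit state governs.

Bolt shear: A_b = π·27²/4 = 572.6 mm²; R_n = 372 × 572.6 × 2 × 1 / 1000 = 426 kN → 0.75 × 426 = 319 kN.
Bearing: edge l_c = 55, r_n = 155.5 kN; interior l_c = 80, r_n = 155.5 kN; R_n = 155.5 + 1·155.5 = 311 kN → 233 kN.
Block shear: A_gv = 1080, A_nv = 792, A_nt = 264 mm²; R_n = min(0.6F_uA_nv, 0.6F_yA_gv) + U_bs·F_u·A_nt = 267.6 kN → 201 kN.
Block shear governs: 201 kN.

201 kN (block shear governs)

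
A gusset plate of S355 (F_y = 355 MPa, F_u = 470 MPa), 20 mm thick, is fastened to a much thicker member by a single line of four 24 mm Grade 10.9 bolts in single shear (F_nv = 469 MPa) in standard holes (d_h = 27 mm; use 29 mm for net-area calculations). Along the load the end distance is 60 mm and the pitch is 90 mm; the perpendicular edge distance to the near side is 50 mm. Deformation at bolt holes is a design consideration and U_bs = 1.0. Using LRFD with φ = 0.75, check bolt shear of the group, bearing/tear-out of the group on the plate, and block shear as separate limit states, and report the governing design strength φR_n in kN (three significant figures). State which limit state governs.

637 kN (bolt shear governs)

Bolt shear: A_b = π·24²/4 = 452.4 mm²; R_n = 469 × 452.4 × 4 × 1 / 1000 = 848.7 kN → 0.75 × 848.7 = 637 kN.
Bearing: edge l_c = 46.5, r_n = 524.5 kN; interior l_c = 63, r_n = 541.4 kN; R_n = 524.5 + 3·541.4 = 2149 kN → 1610 kN.
Block shear: A_gv = 6600, A_nv = 4570, A_nt = 710 mm²; R_n = min(0.6F_uA_nv, 0.6F_yA_gv) + U_bs·F_u·A_nt = 1622 kN → 1220 kN.
Bolt shear governs: 637 kN.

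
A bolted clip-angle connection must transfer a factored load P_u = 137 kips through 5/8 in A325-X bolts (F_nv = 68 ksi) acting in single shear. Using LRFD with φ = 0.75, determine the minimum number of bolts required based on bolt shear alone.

A_b = π·0.625²/4 = 0.3068 in².
Per-bolt design strength φR_n = 0.75 × 68 × 0.3068 × 1 = 15.65 kips.
n ≥ 137 / 15.65 = 8.756 → use 9 bolts.

9 bolts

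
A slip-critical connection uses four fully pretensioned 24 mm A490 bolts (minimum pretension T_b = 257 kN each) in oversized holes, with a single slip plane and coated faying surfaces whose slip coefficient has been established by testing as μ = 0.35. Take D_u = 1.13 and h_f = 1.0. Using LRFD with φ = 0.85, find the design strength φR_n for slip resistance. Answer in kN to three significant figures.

R_n = μ · D_u · h_f · T_b · n_s · n_b = 0.35 × 1.13 × 1.0 × 257 × 1 × 4 = 406.6 kN.
Design strength φR_n = 0.85 × 406.6 = 346 kN.

346 kN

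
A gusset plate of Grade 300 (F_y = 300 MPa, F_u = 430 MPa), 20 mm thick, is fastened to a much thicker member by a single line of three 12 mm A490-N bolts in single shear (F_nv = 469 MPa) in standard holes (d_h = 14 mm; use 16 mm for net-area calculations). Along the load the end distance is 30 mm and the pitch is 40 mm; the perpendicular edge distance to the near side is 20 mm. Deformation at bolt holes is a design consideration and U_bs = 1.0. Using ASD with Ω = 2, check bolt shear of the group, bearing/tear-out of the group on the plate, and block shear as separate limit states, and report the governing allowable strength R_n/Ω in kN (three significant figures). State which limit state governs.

Bolt shear: A_b = π·12²/4 = 113.1 mm²; R_n = 469 × 113.1 × 3 × 1 / 1000 = 159.1 kN → 159.1 / 2 = 79.6 kN.
Bearing: edge l_c = 23, r_n = 237.4 kN; interior l_c = 26, r_n = 247.7 kN; R_n = 237.4 + 2·247.7 = 732.7 kN → 366 kN.
Block shear: A_gv = 2200, A_nv = 1400, A_nt = 240 mm²; R_n = min(0.6F_uA_nv, 0.6F_yA_gv) + U_bs·F_u·A_nt = 464.4 kN → 232 kN.
Bolt shear governs: 79.6 kN.

79.6 kN (bolt shear governs)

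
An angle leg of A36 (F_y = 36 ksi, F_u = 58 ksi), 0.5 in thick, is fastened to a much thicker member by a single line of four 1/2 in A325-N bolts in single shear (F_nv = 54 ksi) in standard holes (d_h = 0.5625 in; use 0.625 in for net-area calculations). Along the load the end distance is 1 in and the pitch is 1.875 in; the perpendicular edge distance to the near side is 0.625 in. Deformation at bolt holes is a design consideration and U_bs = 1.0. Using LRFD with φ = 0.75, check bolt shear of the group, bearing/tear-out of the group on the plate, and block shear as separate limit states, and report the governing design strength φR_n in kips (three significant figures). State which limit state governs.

Bolt shear: A_b = π·0.5²/4 = 0.1963 in²; R_n = 54 × 0.1963 × 4 × 1 = 42.41 kips → 0.75 × 42.41 = 31.8 kips.
Bearing: edge l_c = 0.7188, r_n = 25.01 kips; interior l_c = 1.312, r_n = 34.8 kips; R_n = 25.01 + 3·34.8 = 129.4 kips → 97.1 kips.
Block shear: A_gv = 3.312, A_nv = 2.219, A_nt = 0.1562 in²; R_n = min(0.6F_uA_nv, 0.6F_yA_gv) + U_bs·F_u·A_nt = 80.61 kips → 60.5 kips.
Bolt shear governs: 31.8 kips.

31.8 kips (bolt shear governs)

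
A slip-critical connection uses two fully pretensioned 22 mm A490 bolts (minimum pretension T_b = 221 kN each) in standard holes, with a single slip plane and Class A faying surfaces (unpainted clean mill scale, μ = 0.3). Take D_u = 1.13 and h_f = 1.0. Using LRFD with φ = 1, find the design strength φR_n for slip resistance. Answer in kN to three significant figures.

150 kN

R_n = μ · D_u · h_f · T_b · n_s · n_b = 0.3 × 1.13 × 1.0 × 221 × 1 × 2 = 149.8 kN.
Design strength φR_n = 1 × 149.8 = 150 kN.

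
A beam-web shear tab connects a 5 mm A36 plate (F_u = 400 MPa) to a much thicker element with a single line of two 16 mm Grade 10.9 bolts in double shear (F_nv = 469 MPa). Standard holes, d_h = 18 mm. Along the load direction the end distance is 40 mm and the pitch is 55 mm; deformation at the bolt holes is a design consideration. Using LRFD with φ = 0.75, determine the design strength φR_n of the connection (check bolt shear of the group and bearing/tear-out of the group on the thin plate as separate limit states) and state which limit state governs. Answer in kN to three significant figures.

113 kN (bearing governs)

Bolt shear: A_b = π·16²/4 = 201.1 mm²; R_n = 469 × 201.1 × 2 × 2 / 1000 = 377.2 kN → 0.75 × 377.2 = 283 kN.
Bearing (1.2 l_c t F_u ≤ 2.4 d t F_u): upper limit = 2.4·16·5·400 / 1000 = 76.8 kN.
  Edge l_c = 40 − 18/2 = 31 → r_n = 74.4 kN; interior l_c = 55 − 18 = 37 → r_n = 76.8 kN.
  R_n,bearing = 1·74.4 + 1·76.8 = 151.2 kN → 0.75 × 151.2 = 113 kN.
Bearing governs: 113 kN.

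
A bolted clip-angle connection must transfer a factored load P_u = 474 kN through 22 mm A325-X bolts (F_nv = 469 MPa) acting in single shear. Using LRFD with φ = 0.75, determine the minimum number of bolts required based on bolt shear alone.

A_b = π·22²/4 = 380.1 mm².
Per-bolt design strength φR_n = 0.75 × 469 × 380.1 × 1 / 1000 = 133.7 kN.
n ≥ 474 / 133.7 = 3.545 → use 4 bolts.

4 bolts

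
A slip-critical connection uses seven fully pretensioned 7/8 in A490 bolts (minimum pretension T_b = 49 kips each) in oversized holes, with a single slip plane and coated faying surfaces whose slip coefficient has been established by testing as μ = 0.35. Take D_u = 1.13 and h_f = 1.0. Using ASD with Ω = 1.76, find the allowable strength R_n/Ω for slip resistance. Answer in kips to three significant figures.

R_n = μ · D_u · h_f · T_b · n_s · n_b = 0.35 × 1.13 × 1.0 × 49 × 1 × 7 = 135.7 kips.
Allowable strength R_n/Ω = 135.7 / 1.76 = 77.1 kips.

77.1 kips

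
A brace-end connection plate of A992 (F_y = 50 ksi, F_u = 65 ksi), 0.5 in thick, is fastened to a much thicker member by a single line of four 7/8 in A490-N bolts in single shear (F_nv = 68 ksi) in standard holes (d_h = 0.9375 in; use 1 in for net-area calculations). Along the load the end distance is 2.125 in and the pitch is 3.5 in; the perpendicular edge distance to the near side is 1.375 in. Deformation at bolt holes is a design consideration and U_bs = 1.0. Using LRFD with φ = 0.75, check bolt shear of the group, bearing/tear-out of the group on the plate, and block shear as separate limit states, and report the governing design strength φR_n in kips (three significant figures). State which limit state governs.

Bolt shear: A_b = π·0.875²/4 = 0.6013 in²; R_n = 68 × 0.6013 × 4 × 1 = 163.6 kips → 0.75 × 163.6 = 123 kips.
Bearing: edge l_c = 1.656, r_n = 64.59 kips; interior l_c = 2.562, r_n = 68.25 kips; R_n = 64.59 + 3·68.25 = 269.3 kips → 202 kips.
Block shear: A_gv = 6.312, A_nv = 4.562, A_nt = 0.4375 in²; R_n = min(0.6F_uA_nv, 0.6F_yA_gv) + U_bs·F_u·A_nt = 206.4 kips → 155 kips.
Bolt shear governs: 123 kips.

123 kips (bolt shear governs)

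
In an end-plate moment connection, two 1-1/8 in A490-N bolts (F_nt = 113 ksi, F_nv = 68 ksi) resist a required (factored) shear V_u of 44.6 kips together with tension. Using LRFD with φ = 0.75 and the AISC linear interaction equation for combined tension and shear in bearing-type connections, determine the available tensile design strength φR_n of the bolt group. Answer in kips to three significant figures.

145 kips

A_b = π·1.125²/4 = 0.994 in²; f_rv = 44.6 / (2 × 0.994) = 22.43 ksi.
F'_nt = 1.3 F_nt − (F_nt / φF_nv) f_rv = 1.3·113 − (113/(0.75·68))·22.43 = 97.19 ksi, capped at F_nt → F'_nt = 97.19 ksi.
R_n = F'_nt · A_b · n = 97.19 × 0.994 × 2 = 193.2 kips.
Design strength φR_n = 0.75 × 193.2 = 145 kips.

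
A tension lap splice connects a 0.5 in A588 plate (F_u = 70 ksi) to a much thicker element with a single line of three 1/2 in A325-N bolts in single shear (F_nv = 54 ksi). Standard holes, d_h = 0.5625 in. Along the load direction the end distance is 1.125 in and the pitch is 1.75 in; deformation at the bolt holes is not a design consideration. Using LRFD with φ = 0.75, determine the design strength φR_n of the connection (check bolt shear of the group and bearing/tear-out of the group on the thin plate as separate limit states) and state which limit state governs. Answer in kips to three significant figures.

23.9 kips (bolt shear governs)

Bolt shear: A_b = π·0.5²/4 = 0.1963 in²; R_n = 54 × 0.1963 × 3 × 1 = 31.81 kips → 0.75 × 31.81 = 23.9 kips.
Bearing (1.5 l_c t F_u ≤ 3.0 d t F_u): upper limit = 3.0·0.5·0.5·70 = 52.5 kips.
  Edge l_c = 1.125 − 0.5625/2 = 0.8438 → r_n = 44.3 kips; interior l_c = 1.75 − 0.5625 = 1.188 → r_n = 52.5 kips.
  R_n,bearing = 1·44.3 + 2·52.5 = 149.3 kips → 0.75 × 149.3 = 112 kips.
Bolt shear governs: 23.9 kips.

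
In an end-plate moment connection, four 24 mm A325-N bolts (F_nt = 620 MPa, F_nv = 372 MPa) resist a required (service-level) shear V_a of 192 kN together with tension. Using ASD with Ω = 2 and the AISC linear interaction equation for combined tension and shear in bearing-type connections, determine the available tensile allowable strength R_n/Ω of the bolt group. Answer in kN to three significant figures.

409 kN

A_b = π·24²/4 = 452.4 mm²; f_rv = 192 × 1000 / (4 × 452.4) = 106.1 MPa.
F'_nt = 1.3 F_nt − (Ω F_nt / F_nv) f_rv = 1.3·620 − (2·620/372)·106.1 = 452.3 MPa, capped at F_nt → F'_nt = 452.3 MPa.
R_n = F'_nt · A_b · n = 452.3 × 452.4 × 4 / 1000 = 818.5 kN.
Allowable strength R_n/Ω = 818.5 / 2 = 409 kN.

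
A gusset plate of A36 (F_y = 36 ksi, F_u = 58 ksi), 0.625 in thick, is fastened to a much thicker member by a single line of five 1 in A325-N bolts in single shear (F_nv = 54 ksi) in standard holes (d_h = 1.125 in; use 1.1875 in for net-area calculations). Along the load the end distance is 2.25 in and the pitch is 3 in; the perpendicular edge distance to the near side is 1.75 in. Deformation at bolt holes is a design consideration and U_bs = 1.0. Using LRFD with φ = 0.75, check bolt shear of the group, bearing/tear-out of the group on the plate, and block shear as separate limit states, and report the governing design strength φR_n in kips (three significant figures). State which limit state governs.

Bolt shear: A_b = π·1²/4 = 0.7854 in²; R_n = 54 × 0.7854 × 5 × 1 = 212.1 kips → 0.75 × 212.1 = 159 kips.
Bearing: edge l_c = 1.688, r_n = 73.41 kips; interior l_c = 1.875, r_n = 81.56 kips; R_n = 73.41 + 4·81.56 = 399.7 kips → 300 kips.
Block shear: A_gv = 8.906, A_nv = 5.566, A_nt = 0.7227 in²; R_n = min(0.6F_uA_nv, 0.6F_yA_gv) + U_bs·F_u·A_nt = 234.3 kips → 176 kips.
Bolt shear governs: 159 kips.

159 kips (bolt shear governs)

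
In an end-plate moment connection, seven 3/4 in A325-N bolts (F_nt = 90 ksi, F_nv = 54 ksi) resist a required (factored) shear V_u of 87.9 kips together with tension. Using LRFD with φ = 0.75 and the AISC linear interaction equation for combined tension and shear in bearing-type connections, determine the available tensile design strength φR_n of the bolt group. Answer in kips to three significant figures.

A_b = π·0.75²/4 = 0.4418 in²; f_rv = 87.9 / (7 × 0.4418) = 28.42 ksi.
F'_nt = 1.3 F_nt − (F_nt / φF_nv) f_rv = 1.3·90 − (90/(0.75·54))·28.42 = 53.84 ksi, capped at F_nt → F'_nt = 53.84 ksi.
R_n = F'_nt · A_b · n = 53.84 × 0.4418 × 7 = 166.5 kips.
Design strength φR_n = 0.75 × 166.5 = 125 kips.

125 kips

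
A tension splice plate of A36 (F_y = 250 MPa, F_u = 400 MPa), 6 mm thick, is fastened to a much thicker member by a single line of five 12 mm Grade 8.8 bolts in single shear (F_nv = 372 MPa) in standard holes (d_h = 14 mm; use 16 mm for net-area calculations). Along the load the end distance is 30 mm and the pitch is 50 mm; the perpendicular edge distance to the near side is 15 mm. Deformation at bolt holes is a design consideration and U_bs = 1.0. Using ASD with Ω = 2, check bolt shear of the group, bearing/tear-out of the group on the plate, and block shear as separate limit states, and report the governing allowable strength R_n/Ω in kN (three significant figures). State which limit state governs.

105 kN (bolt shear governs)

Bolt shear: A_b = π·12²/4 = 113.1 mm²; R_n = 372 × 113.1 × 5 × 1 / 1000 = 210.4 kN → 210.4 / 2 = 105 kN.
Bearing: edge l_c = 23, r_n = 66.24 kN; interior l_c = 36, r_n = 69.12 kN; R_n = 66.24 + 4·69.12 = 342.7 kN → 171 kN.
Block shear: A_gv = 1380, A_nv = 948, A_nt = 42 mm²; R_n = min(0.6F_uA_nv, 0.6F_yA_gv) + U_bs·F_u·A_nt = 223.8 kN → 112 kN.
Bolt shear governs: 105 kN.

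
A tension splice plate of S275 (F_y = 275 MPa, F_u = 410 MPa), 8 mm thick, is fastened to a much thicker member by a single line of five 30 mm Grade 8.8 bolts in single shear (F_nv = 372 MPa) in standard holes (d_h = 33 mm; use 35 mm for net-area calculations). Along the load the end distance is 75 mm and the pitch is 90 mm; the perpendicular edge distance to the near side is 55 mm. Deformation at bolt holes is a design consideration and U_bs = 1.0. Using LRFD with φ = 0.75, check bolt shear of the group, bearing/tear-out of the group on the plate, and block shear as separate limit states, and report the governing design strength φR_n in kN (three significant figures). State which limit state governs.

502 kN (block shear governs)

Bolt shear: A_b = π·30²/4 = 706.9 mm²; R_n = 372 × 706.9 × 5 × 1 / 1000 = 1315 kN → 0.75 × 1315 = 986 kN.
Bearing: edge l_c = 58.5, r_n = 230.3 kN; interior l_c = 57, r_n = 224.4 kN; R_n = 230.3 + 4·224.4 = 1128 kN → 846 kN.
Block shear: A_gv = 3480, A_nv = 2220, A_nt = 300 mm²; R_n = min(0.6F_uA_nv, 0.6F_yA_gv) + U_bs·F_u·A_nt = 669.1 kN → 502 kN.
Block shear governs: 502 kN.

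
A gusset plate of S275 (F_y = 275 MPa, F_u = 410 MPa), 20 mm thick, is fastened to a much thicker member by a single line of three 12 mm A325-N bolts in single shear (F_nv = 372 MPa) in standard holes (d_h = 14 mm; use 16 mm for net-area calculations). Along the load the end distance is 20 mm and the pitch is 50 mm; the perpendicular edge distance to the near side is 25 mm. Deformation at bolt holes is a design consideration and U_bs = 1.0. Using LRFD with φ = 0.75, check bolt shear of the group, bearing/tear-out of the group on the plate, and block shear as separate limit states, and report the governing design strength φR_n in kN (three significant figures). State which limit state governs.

94.7 kN (bolt shear governs)

Bolt shear: A_b = π·12²/4 = 113.1 mm²; R_n = 372 × 113.1 × 3 × 1 / 1000 = 126.2 kN → 0.75 × 126.2 = 94.7 kN.
Bearing: edge l_c = 13, r_n = 127.9 kN; interior l_c = 36, r_n = 236.2 kN; R_n = 127.9 + 2·236.2 = 600.2 kN → 450 kN.
Block shear: A_gv = 2400, A_nv = 1600, A_nt = 340 mm²; R_n = min(0.6F_uA_nv, 0.6F_yA_gv) + U_bs·F_u·A_nt = 533 kN → 400 kN.
Bolt shear governs: 94.7 kN.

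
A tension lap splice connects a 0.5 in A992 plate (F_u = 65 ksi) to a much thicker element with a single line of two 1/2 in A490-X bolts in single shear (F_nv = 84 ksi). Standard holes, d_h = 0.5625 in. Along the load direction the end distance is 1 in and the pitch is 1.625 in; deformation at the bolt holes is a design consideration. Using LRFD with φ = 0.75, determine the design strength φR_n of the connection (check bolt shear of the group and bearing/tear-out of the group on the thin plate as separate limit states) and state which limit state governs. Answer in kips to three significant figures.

24.7 kips (bolt shear governs)

Bolt shear: A_b = π·0.5²/4 = 0.1963 in²; R_n = 84 × 0.1963 × 2 × 1 = 32.99 kips → 0.75 × 32.99 = 24.7 kips.
Bearing (1.2 l_c t F_u ≤ 2.4 d t F_u): upper limit = 2.4·0.5·0.5·65 = 39 kips.
  Edge l_c = 1 − 0.5625/2 = 0.7188 → r_n = 28.03 kips; interior l_c = 1.625 − 0.5625 = 1.062 → r_n = 39 kips.
  R_n,bearing = 1·28.03 + 1·39 = 67.03 kips → 0.75 × 67.03 = 50.3 kips.
Bolt shear governs: 24.7 kips.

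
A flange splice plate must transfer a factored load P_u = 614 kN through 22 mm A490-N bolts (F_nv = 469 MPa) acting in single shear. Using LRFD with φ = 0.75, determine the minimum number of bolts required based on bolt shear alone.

A_b = π·22²/4 = 380.1 mm².
Per-bolt design strength φR_n = 0.75 × 469 × 380.1 × 1 / 1000 = 133.7 kN.
n ≥ 614 / 133.7 = 4.592 → use 5 bolts.

5 bolts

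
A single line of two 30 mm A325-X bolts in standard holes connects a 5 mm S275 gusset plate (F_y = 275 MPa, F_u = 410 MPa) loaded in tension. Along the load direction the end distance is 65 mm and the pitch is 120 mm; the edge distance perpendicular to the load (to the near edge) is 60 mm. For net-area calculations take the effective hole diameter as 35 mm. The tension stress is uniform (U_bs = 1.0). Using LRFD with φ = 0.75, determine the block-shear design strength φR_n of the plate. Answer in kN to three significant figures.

180 kN

Shear plane L_v = 65 + 1·120 = 185 mm; A_gv = 185 × 5 = 925 mm².
A_nv = (185 − 1.5·35) × 5 = 662.5 mm².
A_nt = (60 − 0.5·35) × 5 = 212.5 mm².
0.6 F_u A_nv = 163 kN; 0.6 F_y A_gv = 152.6 kN → shear yielding governs the shear term.
R_n = 152.6 + 1.0 × 410 × 212.5 / 1000 = 239.8 kN.
Design strength φR_n = 0.75 × 239.8 = 180 kN.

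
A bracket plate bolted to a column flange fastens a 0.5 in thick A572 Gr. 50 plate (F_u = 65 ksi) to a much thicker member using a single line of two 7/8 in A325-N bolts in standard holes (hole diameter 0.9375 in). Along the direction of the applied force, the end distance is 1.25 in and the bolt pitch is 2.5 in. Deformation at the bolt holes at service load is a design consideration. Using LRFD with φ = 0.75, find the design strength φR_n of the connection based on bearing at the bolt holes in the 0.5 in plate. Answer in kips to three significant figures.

68.6 kips

Per bolt r_n = 1.2 l_c t F_u ≤ 2.4 d t F_u; upper limit = 2.4 × 0.875 × 0.5 × 65 = 68.25 kips.
Edge bolt: l_c = 1.25 − 0.9375/2 = 0.7812 in → 1.2 × 0.7812 × 0.5 × 65 = 30.47 → r_n = 30.47 kips.
Interior bolts: l_c = 2.5 − 0.9375 = 1.562 in → 1.2 × 1.562 × 0.5 × 65 = 60.94 → r_n = 60.94 kips.
R_n = 1 × 30.47 + 1 × 60.94 = 91.41 kips.
Design strength φR_n = 0.75 × 91.41 = 68.6 kips.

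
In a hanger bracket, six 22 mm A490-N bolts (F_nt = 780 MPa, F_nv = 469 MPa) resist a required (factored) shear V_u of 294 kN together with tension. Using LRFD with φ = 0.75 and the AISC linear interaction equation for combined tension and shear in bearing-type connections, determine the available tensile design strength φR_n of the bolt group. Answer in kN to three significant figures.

A_b = π·22²/4 = 380.1 mm²; f_rv = 294 × 1000 / (6 × 380.1) = 128.9 MPa.
F'_nt = 1.3 F_nt − (F_nt / φF_nv) f_rv = 1.3·780 − (780/(0.75·469))·128.9 = 728.2 MPa, capped at F_nt → F'_nt = 728.2 MPa.
R_n = F'_nt · A_b · n = 728.2 × 380.1 × 6 / 1000 = 1661 kN.
Design strength φR_n = 0.75 × 1661 = 1250 kN.

1250 kN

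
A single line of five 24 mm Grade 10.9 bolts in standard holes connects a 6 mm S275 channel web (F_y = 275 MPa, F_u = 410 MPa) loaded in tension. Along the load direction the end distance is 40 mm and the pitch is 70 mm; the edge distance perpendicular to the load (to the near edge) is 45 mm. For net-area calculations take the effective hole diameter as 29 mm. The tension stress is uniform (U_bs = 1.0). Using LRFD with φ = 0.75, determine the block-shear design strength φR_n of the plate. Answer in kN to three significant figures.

Shear plane L_v = 40 + 4·70 = 320 mm; A_gv = 320 × 6 = 1920 mm².
A_nv = (320 − 4.5·29) × 6 = 1137 mm².
A_nt = (45 − 0.5·29) × 6 = 183 mm².
0.6 F_u A_nv = 279.7 kN; 0.6 F_y A_gv = 316.8 kN → shear rupture governs the shear term.
R_n = 279.7 + 1.0 × 410 × 183 / 1000 = 354.7 kN.
Design strength φR_n = 0.75 × 354.7 = 266 kN.

266 kN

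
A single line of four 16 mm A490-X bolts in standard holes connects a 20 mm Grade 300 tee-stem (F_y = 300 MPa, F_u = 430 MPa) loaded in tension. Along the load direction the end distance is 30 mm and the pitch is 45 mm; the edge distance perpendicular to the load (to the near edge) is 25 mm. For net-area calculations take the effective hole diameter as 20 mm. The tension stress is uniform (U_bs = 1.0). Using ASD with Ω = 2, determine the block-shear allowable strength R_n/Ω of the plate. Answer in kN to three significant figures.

Shear plane L_v = 30 + 3·45 = 165 mm; A_gv = 165 × 20 = 3300 mm².
A_nv = (165 − 3.5·20) × 20 = 1900 mm².
A_nt = (25 − 0.5·20) × 20 = 300 mm².
0.6 F_u A_nv = 490.2 kN; 0.6 F_y A_gv = 594 kN → shear rupture governs the shear term.
R_n = 490.2 + 1.0 × 430 × 300 / 1000 = 619.2 kN.
Allowable strength R_n/Ω = 619.2 / 2 = 310 kN.

310 kN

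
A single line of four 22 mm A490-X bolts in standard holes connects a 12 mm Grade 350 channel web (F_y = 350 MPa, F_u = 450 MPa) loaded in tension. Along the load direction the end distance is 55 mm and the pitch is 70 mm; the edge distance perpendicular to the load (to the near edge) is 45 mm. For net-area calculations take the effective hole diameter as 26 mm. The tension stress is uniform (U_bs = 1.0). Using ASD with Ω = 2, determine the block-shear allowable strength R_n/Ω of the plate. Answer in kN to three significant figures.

Shear plane L_v = 55 + 3·70 = 265 mm; A_gv = 265 × 12 = 3180 mm².
A_nv = (265 − 3.5·26) × 12 = 2088 mm².
A_nt = (45 − 0.5·26) × 12 = 384 mm².
0.6 F_u A_nv = 563.8 kN; 0.6 F_y A_gv = 667.8 kN → shear rupture governs the shear term.
R_n = 563.8 + 1.0 × 450 × 384 / 1000 = 736.6 kN.
Allowable strength R_n/Ω = 736.6 / 2 = 368 kN.

368 kN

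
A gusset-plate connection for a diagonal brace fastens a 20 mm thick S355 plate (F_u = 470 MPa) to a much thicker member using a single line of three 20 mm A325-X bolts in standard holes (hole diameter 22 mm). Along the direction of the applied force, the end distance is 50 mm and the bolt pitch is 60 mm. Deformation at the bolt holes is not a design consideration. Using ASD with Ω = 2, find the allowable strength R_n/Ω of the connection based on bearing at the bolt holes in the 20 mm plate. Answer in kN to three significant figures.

Per bolt r_n = 1.5 l_c t F_u ≤ 3.0 d t F_u; upper limit = 3.0 × 20 × 20 × 470 / 1000 = 564 kN.
Edge bolt: l_c = 50 − 22/2 = 39 mm → 1.5 × 39 × 20 × 470 / 1000 = 549.9 → r_n = 549.9 kN.
Interior bolts: l_c = 60 − 22 = 38 mm → 1.5 × 38 × 20 × 470 / 1000 = 535.8 → r_n = 535.8 kN.
R_n = 1 × 549.9 + 2 × 535.8 = 1622 kN.
Allowable strength R_n/Ω = 1622 / 2 = 811 kN.

811 kN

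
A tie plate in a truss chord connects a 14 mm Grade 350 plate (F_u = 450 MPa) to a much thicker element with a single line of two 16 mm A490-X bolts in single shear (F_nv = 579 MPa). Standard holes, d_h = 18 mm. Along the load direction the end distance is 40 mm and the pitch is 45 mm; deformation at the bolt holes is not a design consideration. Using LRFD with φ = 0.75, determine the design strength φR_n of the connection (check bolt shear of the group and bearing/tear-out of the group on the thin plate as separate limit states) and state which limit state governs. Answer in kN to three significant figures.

Bolt shear: A_b = π·16²/4 = 201.1 mm²; R_n = 579 × 201.1 × 2 × 1 / 1000 = 232.8 kN → 0.75 × 232.8 = 175 kN.
Bearing (1.5 l_c t F_u ≤ 3.0 d t F_u): upper limit = 3.0·16·14·450 / 1000 = 302.4 kN.
  Edge l_c = 40 − 18/2 = 31 → r_n = 292.9 kN; interior l_c = 45 − 18 = 27 → r_n = 255.2 kN.
  R_n,bearing = 1·292.9 + 1·255.2 = 548.1 kN → 0.75 × 548.1 = 411 kN.
Bolt shear governs: 175 kN.

175 kN (bolt shear governs)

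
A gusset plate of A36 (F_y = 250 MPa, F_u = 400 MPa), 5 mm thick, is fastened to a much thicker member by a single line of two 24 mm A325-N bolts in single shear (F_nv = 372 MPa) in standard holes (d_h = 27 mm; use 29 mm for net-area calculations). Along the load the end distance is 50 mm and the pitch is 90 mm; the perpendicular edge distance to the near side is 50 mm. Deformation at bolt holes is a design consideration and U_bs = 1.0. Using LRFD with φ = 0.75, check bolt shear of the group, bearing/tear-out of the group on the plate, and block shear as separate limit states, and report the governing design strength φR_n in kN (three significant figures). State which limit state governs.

Bolt shear: A_b = π·24²/4 = 452.4 mm²; R_n = 372 × 452.4 × 2 × 1 / 1000 = 336.6 kN → 0.75 × 336.6 = 252 kN.
Bearing: edge l_c = 36.5, r_n = 87.6 kN; interior l_c = 63, r_n = 115.2 kN; R_n = 87.6 + 1·115.2 = 202.8 kN → 152 kN.
Block shear: A_gv = 700, A_nv = 482.5, A_nt = 177.5 mm²; R_n = min(0.6F_uA_nv, 0.6F_yA_gv) + U_bs·F_u·A_nt = 176 kN → 132 kN.
Block shear governs: 132 kN.

132 kN (block shear governs)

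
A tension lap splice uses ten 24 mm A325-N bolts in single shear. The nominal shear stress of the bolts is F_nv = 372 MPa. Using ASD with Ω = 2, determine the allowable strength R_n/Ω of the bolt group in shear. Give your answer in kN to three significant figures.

A_b = π × 24² / 4 = 452.4 mm².
R_n = F_nv · A_b · n · n_s = 372 × 452.4 × 10 × 1 / 1000 = 1683 kN.
Allowable strength R_n/Ω = 1683 / 2 = 841 kN.

841 kN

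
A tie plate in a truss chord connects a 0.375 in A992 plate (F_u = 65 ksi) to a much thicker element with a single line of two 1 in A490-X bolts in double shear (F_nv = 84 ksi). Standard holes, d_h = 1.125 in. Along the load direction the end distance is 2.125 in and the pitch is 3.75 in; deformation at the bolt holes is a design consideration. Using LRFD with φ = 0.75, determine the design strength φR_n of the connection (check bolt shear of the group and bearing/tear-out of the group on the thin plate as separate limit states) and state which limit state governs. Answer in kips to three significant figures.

Bolt shear: A_b = π·1²/4 = 0.7854 in²; R_n = 84 × 0.7854 × 2 × 2 = 263.9 kips → 0.75 × 263.9 = 198 kips.
Bearing (1.2 l_c t F_u ≤ 2.4 d t F_u): upper limit = 2.4·1·0.375·65 = 58.5 kips.
  Edge l_c = 2.125 − 1.125/2 = 1.562 → r_n = 45.7 kips; interior l_c = 3.75 − 1.125 = 2.625 → r_n = 58.5 kips.
  R_n,bearing = 1·45.7 + 1·58.5 = 104.2 kips → 0.75 × 104.2 = 78.2 kips.
Bearing governs: 78.2 kips.

78.2 kips (bearing governs)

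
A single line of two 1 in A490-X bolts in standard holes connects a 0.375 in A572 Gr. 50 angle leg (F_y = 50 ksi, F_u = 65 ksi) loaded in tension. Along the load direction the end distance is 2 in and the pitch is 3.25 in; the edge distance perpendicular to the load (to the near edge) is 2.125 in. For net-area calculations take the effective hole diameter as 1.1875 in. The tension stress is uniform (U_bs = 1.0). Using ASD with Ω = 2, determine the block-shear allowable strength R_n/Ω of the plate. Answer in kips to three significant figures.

44 kips

Shear plane L_v = 2 + 1·3.25 = 5.25 in; A_gv = 5.25 × 0.375 = 1.969 in².
A_nv = (5.25 − 1.5·1.1875) × 0.375 = 1.301 in².
A_nt = (2.125 − 0.5·1.1875) × 0.375 = 0.5742 in².
0.6 F_u A_nv = 50.73 kips; 0.6 F_y A_gv = 59.06 kips → shear rupture governs the shear term.
R_n = 50.73 + 1.0 × 65 × 0.5742 = 88.05 kips.
Allowable strength R_n/Ω = 88.05 / 2 = 44 kips.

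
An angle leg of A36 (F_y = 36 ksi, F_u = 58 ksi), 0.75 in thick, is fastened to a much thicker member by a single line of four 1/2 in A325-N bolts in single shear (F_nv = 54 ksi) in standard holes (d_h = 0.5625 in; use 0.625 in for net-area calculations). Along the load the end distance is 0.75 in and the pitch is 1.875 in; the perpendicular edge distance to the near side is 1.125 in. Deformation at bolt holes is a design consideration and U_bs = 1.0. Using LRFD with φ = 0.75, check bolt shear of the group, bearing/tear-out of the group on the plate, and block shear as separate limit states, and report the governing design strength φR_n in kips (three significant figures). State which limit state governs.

Bolt shear: A_b = π·0.5²/4 = 0.1963 in²; R_n = 54 × 0.1963 × 4 × 1 = 42.41 kips → 0.75 × 42.41 = 31.8 kips.
Bearing: edge l_c = 0.4688, r_n = 24.47 kips; interior l_c = 1.312, r_n = 52.2 kips; R_n = 24.47 + 3·52.2 = 181.1 kips → 136 kips.
Block shear: A_gv = 4.781, A_nv = 3.141, A_nt = 0.6094 in²; R_n = min(0.6F_uA_nv, 0.6F_yA_gv) + U_bs·F_u·A_nt = 138.6 kips → 104 kips.
Bolt shear governs: 31.8 kips.

31.8 kips (bolt shear governs)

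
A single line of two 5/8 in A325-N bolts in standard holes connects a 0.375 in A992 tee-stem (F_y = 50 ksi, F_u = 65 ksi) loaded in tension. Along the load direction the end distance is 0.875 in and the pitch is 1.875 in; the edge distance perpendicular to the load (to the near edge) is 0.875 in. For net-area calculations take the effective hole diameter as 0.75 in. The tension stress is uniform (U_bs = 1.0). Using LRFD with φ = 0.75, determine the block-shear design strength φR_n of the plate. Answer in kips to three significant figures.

27 kips

Shear plane L_v = 0.875 + 1·1.875 = 2.75 in; A_gv = 2.75 × 0.375 = 1.031 in².
A_nv = (2.75 − 1.5·0.75) × 0.375 = 0.6094 in².
A_nt = (0.875 − 0.5·0.75) × 0.375 = 0.1875 in².
0.6 F_u A_nv = 23.77 kips; 0.6 F_y A_gv = 30.94 kips → shear rupture governs the shear term.
R_n = 23.77 + 1.0 × 65 × 0.1875 = 35.95 kips.
Design strength φR_n = 0.75 × 35.95 = 27 kips.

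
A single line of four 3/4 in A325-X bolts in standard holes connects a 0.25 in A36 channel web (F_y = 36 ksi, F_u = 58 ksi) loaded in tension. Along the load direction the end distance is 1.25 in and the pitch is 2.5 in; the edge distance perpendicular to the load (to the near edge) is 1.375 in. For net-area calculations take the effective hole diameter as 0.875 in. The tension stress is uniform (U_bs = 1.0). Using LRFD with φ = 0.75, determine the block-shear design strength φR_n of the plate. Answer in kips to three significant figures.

Shear plane L_v = 1.25 + 3·2.5 = 8.75 in; A_gv = 8.75 × 0.25 = 2.188 in².
A_nv = (8.75 − 3.5·0.875) × 0.25 = 1.422 in².
A_nt = (1.375 − 0.5·0.875) × 0.25 = 0.2344 in².
0.6 F_u A_nv = 49.48 kips; 0.6 F_y A_gv = 47.25 kips → shear yielding governs the shear term.
R_n = 47.25 + 1.0 × 58 × 0.2344 = 60.84 kips.
Design strength φR_n = 0.75 × 60.84 = 45.6 kips.

45.6 kips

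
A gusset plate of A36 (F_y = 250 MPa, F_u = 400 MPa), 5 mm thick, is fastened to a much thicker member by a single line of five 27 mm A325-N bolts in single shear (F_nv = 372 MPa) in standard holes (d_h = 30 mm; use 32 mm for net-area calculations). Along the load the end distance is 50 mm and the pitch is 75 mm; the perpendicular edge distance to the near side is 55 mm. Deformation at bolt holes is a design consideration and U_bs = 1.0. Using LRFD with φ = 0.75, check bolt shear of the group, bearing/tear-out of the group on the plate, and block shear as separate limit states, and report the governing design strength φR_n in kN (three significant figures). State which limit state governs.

244 kN (block shear governs)

Bolt shear: A_b = π·27²/4 = 572.6 mm²; R_n = 372 × 572.6 × 5 × 1 / 1000 = 1065 kN → 0.75 × 1065 = 799 kN.
Bearing: edge l_c = 35, r_n = 84 kN; interior l_c = 45, r_n = 108 kN; R_n = 84 + 4·108 = 516 kN → 387 kN.
Block shear: A_gv = 1750, A_nv = 1030, A_nt = 195 mm²; R_n = min(0.6F_uA_nv, 0.6F_yA_gv) + U_bs·F_u·A_nt = 325.2 kN → 244 kN.
Block shear governs: 244 kN.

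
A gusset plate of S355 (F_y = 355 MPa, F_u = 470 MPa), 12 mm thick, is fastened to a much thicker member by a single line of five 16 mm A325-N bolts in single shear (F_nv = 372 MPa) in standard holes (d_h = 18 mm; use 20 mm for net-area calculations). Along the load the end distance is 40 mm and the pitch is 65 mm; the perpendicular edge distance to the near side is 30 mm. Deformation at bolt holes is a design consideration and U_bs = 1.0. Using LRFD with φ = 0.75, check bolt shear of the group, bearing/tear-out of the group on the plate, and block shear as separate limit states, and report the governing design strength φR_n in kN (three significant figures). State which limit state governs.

280 kN (bolt shear governs)

Bolt shear: A_b = π·16²/4 = 201.1 mm²; R_n = 372 × 201.1 × 5 × 1 / 1000 = 374 kN → 0.75 × 374 = 280 kN.
Bearing: edge l_c = 31, r_n = 209.8 kN; interior l_c = 47, r_n = 216.6 kN; R_n = 209.8 + 4·216.6 = 1076 kN → 807 kN.
Block shear: A_gv = 3600, A_nv = 2520, A_nt = 240 mm²; R_n = min(0.6F_uA_nv, 0.6F_yA_gv) + U_bs·F_u·A_nt = 823.4 kN → 618 kN.
Bolt shear governs: 280 kN.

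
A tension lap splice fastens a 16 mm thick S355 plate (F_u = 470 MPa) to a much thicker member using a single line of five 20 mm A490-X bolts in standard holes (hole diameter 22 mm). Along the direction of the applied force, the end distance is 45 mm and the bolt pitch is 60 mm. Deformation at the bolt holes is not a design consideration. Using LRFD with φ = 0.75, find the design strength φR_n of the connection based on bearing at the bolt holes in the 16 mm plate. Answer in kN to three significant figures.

1570 kN

Per bolt r_n = 1.5 l_c t F_u ≤ 3.0 d t F_u; upper limit = 3.0 × 20 × 16 × 470 / 1000 = 451.2 kN.
Edge bolt: l_c = 45 − 22/2 = 34 mm → 1.5 × 34 × 16 × 470 / 1000 = 383.5 → r_n = 383.5 kN.
Interior bolts: l_c = 60 − 22 = 38 mm → 1.5 × 38 × 16 × 470 / 1000 = 428.6 → r_n = 428.6 kN.
R_n = 1 × 383.5 + 4 × 428.6 = 2098 kN.
Design strength φR_n = 0.75 × 2098 = 1570 kN.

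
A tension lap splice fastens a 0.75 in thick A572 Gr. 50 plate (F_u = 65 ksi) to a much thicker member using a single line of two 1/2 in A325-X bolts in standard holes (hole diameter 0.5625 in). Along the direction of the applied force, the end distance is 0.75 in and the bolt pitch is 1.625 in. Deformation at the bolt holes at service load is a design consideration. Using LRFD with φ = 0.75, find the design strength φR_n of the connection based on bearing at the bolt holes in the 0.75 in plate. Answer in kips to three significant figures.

Per bolt r_n = 1.2 l_c t F_u ≤ 2.4 d t F_u; upper limit = 2.4 × 0.5 × 0.75 × 65 = 58.5 kips.
Edge bolt: l_c = 0.75 − 0.5625/2 = 0.4688 in → 1.2 × 0.4688 × 0.75 × 65 = 27.42 → r_n = 27.42 kips.
Interior bolts: l_c = 1.625 − 0.5625 = 1.062 in → 1.2 × 1.062 × 0.75 × 65 = 62.16 → r_n = 58.5 kips.
R_n = 1 × 27.42 + 1 × 58.5 = 85.92 kips.
Design strength φR_n = 0.75 × 85.92 = 64.4 kips.

64.4 kips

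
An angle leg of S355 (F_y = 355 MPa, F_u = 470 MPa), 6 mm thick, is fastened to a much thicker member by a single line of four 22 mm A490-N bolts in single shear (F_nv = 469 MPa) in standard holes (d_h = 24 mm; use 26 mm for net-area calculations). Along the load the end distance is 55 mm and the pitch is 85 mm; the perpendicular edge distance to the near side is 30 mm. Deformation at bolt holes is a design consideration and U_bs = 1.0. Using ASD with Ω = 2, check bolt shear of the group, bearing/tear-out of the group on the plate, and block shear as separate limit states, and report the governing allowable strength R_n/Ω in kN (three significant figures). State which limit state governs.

209 kN (block shear governs)

Bolt shear: A_b = π·22²/4 = 380.1 mm²; R_n = 469 × 380.1 × 4 × 1 / 1000 = 713.1 kN → 713.1 / 2 = 357 kN.
Bearing: edge l_c = 43, r_n = 145.5 kN; interior l_c = 61, r_n = 148.9 kN; R_n = 145.5 + 3·148.9 = 592.2 kN → 296 kN.
Block shear: A_gv = 1860, A_nv = 1314, A_nt = 102 mm²; R_n = min(0.6F_uA_nv, 0.6F_yA_gv) + U_bs·F_u·A_nt = 418.5 kN → 209 kN.
Block shear governs: 209 kN.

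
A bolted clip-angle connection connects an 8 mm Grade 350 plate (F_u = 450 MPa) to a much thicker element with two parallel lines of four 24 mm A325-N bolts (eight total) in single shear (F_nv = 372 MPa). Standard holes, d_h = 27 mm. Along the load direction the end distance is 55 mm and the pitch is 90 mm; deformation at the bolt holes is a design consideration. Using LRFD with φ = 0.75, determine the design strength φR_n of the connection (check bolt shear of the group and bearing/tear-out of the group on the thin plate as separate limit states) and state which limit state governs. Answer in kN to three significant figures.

Bolt shear: A_b = π·24²/4 = 452.4 mm²; R_n = 372 × 452.4 × 8 × 1 / 1000 = 1346 kN → 0.75 × 1346 = 1010 kN.
Bearing (1.2 l_c t F_u ≤ 2.4 d t F_u): upper limit = 2.4·24·8·450 / 1000 = 207.4 kN.
  Edge l_c = 55 − 27/2 = 41.5 → r_n = 179.3 kN; interior l_c = 90 − 27 = 63 → r_n = 207.4 kN.
  R_n,bearing = 2·179.3 + 6·207.4 = 1603 kN → 0.75 × 1603 = 1200 kN.
Bolt shear governs: 1010 kN.

1010 kN (bolt shear governs)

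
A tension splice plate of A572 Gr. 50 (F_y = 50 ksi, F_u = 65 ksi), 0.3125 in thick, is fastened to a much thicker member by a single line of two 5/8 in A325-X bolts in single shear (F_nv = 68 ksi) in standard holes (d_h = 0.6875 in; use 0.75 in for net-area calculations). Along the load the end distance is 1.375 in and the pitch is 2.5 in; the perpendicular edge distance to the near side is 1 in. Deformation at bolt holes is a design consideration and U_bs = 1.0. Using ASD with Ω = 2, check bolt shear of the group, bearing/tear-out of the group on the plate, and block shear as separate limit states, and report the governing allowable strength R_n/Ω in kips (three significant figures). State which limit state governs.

Bolt shear: A_b = π·0.625²/4 = 0.3068 in²; R_n = 68 × 0.3068 × 2 × 1 = 41.72 kips → 41.72 / 2 = 20.9 kips.
Bearing: edge l_c = 1.031, r_n = 25.14 kips; interior l_c = 1.812, r_n = 30.47 kips; R_n = 25.14 + 1·30.47 = 55.61 kips → 27.8 kips.
Block shear: A_gv = 1.211, A_nv = 0.8594, A_nt = 0.1953 in²; R_n = min(0.6F_uA_nv, 0.6F_yA_gv) + U_bs·F_u·A_nt = 46.21 kips → 23.1 kips.
Bolt shear governs: 20.9 kips.

20.9 kips (bolt shear governs)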